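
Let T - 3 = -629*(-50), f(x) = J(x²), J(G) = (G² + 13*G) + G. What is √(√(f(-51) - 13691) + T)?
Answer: √(31453 + 2*√1696981) ≈ 184.55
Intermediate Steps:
J(G) = G² + 14*G
f(x) = x²*(14 + x²)
T = 31453 (T = 3 - 629*(-50) = 3 + 31450 = 31453)
√(√(f(-51) - 13691) + T) = √(√((-51)²*(14 + (-51)²) - 13691) + 31453) = √(√(2601*(14 + 2601) - 13691) + 31453) = √(√(2601*2615 - 13691) + 31453) = √(√(6801615 - 13691) + 31453) = √(√6787924 + 31453) = √(2*√1696981 + 31453) = √(31453 + 2*√1696981)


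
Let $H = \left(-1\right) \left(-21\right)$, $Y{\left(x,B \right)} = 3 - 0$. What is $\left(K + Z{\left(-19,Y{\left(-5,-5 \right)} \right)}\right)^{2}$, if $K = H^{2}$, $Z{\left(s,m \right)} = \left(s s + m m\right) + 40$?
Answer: $724201$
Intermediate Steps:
$Y{\left(x,B \right)} = 3$ ($Y{\left(x,B \right)} = 3 + 0 = 3$)
$Z{\left(s,m \right)} = 40 + m^{2} + s^{2}$ ($Z{\left(s,m \right)} = \left(s^{2} + m^{2}\right) + 40 = \left(m^{2} + s^{2}\right) + 40 = 40 + m^{2} + s^{2}$)
$H = 21$
$K = 441$ ($K = 21^{2} = 441$)
$\left(K + Z{\left(-19,Y{\left(-5,-5 \right)} \right)}\right)^{2} = \left(441 + \left(40 + 3^{2} + \left(-19\right)^{2}\right)\right)^{2} = \left(441 + \left(40 + 9 + 361\right)\right)^{2} = \left(441 + 410\right)^{2} = 851^{2} = 724201$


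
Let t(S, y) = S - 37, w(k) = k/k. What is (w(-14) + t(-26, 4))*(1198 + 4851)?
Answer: -375038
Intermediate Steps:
w(k) = 1
t(S, y) = -37 + S
(w(-14) + t(-26, 4))*(1198 + 4851) = (1 + (-37 - 26))*(1198 + 4851) = (1 - 63)*6049 = -62*6049 = -375038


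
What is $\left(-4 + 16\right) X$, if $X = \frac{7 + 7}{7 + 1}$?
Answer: $21$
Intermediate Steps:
$X = \frac{7}{4}$ ($X = \frac{14}{8} = 14 \cdot \frac{1}{8} = \frac{7}{4} \approx 1.75$)
$\left(-4 + 16\right) X = \left(-4 + 16\right) \frac{7}{4} = 12 \cdot \frac{7}{4} = 21$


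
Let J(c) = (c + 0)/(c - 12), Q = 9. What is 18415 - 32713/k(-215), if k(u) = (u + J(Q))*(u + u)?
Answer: 1726189387/93740 ≈ 18415.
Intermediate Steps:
J(c) = c/(-12 + c)
k(u) = 2*u*(-3 + u) (k(u) = (u + 9/(-12 + 9))*(u + u) = (u + 9/(-3))*(2*u) = (u + 9*(-⅓))*(2*u) = (u - 3)*(2*u) = (-3 + u)*(2*u) = 2*u*(-3 + u))
18415 - 32713/k(-215) = 18415 - 32713*(-1/(430*(-3 - 215))) = 18415 - 32713/(2*(-215)*(-218)) = 18415 - 32713/93740 = 1726189387/93740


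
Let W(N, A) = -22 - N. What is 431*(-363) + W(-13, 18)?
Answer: -156462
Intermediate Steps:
431*(-363) + W(-13, 18) = 431*(-363) + (-22 - 1*(-13)) = -156453 + (-22 + 13) = -156453 - 9 = -156462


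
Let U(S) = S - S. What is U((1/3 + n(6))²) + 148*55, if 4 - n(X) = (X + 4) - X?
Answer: 8140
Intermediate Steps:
n(X) = 0 (n(X) = 4 - ((X + 4) - X) = 4 - ((4 + X) - X) = 4 - 1*4 = 4 - 4 = 0)
U(S) = 0
U((1/3 + n(6))²) + 148*55 = 0 + 148*55 = 0 + 8140 = 8140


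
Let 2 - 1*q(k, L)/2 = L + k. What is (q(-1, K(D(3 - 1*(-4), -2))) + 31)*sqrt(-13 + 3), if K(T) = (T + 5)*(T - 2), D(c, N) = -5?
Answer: 37*I*sqrt(10) ≈ 117.0*I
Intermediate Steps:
K(T) = (-2 + T)*(5 + T) (K(T) = (5 + T)*(-2 + T) = (-2 + T)*(5 + T))
q(k, L) = 4 - 2*L - 2*k (q(k, L) = 4 - 2*(L + k) = 4 + (-2*L - 2*k) = 4 - 2*L - 2*k)
(q(-1, K(D(3 - 1*(-4), -2))) + 31)*sqrt(-13 + 3) = ((4 - 2*(-10 + (-5)**2 + 3*(-5)) - 2*(-1)) + 31)*sqrt(-13 + 3) = ((4 - 2*(-10 + 25 - 15) + 2) + 31)*sqrt(-10) = ((4 - 2*0 + 2) + 31)*(I*sqrt(10)) = ((4 + 0 + 2) + 31)*(I*sqrt(10)) = (6 + 31)*(I*sqrt(10)) = 37*(I*sqrt(10)) = 37*I*sqrt(10)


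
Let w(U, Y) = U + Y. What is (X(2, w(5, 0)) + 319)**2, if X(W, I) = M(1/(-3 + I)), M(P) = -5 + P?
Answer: 395641/4 ≈ 98910.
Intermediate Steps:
X(W, I) = -5 + 1/(-3 + I)
(X(2, w(5, 0)) + 319)**2 = ((16 - 5*(5 + 0))/(-3 + (5 + 0)) + 319)**2 = ((16 - 5*5)/(-3 + 5) + 319)**2 = ((16 - 25)/2 + 319)**2 = ((1/2)*(-9) + 319)**2 = (-9/2 + 319)**2 = (629/2)**2 = 395641/4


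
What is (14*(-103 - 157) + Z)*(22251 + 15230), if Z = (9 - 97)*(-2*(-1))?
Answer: -143027496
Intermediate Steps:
Z = -176 (Z = -88*2 = -176)
(14*(-103 - 157) + Z)*(22251 + 15230) = (14*(-103 - 157) - 176)*(22251 + 15230) = (14*(-260) - 176)*37481 = (-3640 - 176)*37481 = -3816*37481 = -143027496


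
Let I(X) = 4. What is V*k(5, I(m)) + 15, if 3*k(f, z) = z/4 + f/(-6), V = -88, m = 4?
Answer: 91/9 ≈ 10.111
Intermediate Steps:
k(f, z) = -f/18 + z/12 (k(f, z) = (z/4 + f/(-6))/3 = (z*(¼) + f*(-⅙))/3 = (z/4 - f/6)/3 = (-f/6 + z/4)/3 = -f/18 + z/12)
V*k(5, I(m)) + 15 = -88*(-1/18*5 + (1/12)*4) + 15 = -88*(-5/18 + ⅓) + 15 = -88*1/18 + 15 = -44/9 + 15 = 91/9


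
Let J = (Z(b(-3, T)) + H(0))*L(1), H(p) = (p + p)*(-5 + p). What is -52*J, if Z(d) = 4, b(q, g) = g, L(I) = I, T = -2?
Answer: -208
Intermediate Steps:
H(p) = 2*p*(-5 + p) (H(p) = (2*p)*(-5 + p) = 2*p*(-5 + p))
J = 4 (J = (4 + 2*0*(-5 + 0))*1 = (4 + 2*0*(-5))*1 = (4 + 0)*1 = 4*1 = 4)
-52*J = -52*4 = -208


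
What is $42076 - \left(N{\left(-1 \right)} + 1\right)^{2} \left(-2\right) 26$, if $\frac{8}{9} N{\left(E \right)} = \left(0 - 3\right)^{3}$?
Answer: $\frac{1391141}{16} \approx 86946.0$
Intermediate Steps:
$N{\left(E \right)} = - \frac{243}{8}$ ($N{\left(E \right)} = \frac{9 \left(0 - 3\right)^{3}}{8} = \frac{9 \left(-3\right)^{3}}{8} = \frac{9}{8} \left(-27\right) = - \frac{243}{8}$)
$42076 - \left(N{\left(-1 \right)} + 1\right)^{2} \left(-2\right) 26 = 42076 - \left(- \frac{243}{8} + 1\right)^{2} \left(-2\right) 26 = 42076 - \left(- \frac{235}{8}\right)^{2} \left(-2\right) 26 = 42076 - \frac{55225}{64} \left(-2\right) 26 = 42076 - \left(- \frac{55225}{32}\right) 26 = 42076 - - \frac{717925}{16} = 42076 + \frac{717925}{16} = \frac{1391141}{16}$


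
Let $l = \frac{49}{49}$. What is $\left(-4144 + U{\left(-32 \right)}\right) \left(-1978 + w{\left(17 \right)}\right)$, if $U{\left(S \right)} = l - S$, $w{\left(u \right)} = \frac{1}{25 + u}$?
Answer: $\frac{341521325}{42} \approx 8.1315 \cdot 10^{6}$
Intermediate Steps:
$l = 1$ ($l = 49 \cdot \frac{1}{49} = 1$)
$U{\left(S \right)} = 1 - S$
$\left(-4144 + U{\left(-32 \right)}\right) \left(-1978 + w{\left(17 \right)}\right) = \left(-4144 + \left(1 - -32\right)\right) \left(-1978 + \frac{1}{25 + 17}\right) = \left(-4144 + \left(1 + 32\right)\right) \left(-1978 + \frac{1}{42}\right) = \left(-4144 + 33\right) \left(-1978 + \frac{1}{42}\right) = \left(-4111\right) \left(- \frac{83075}{42}\right) = \frac{341521325}{42}$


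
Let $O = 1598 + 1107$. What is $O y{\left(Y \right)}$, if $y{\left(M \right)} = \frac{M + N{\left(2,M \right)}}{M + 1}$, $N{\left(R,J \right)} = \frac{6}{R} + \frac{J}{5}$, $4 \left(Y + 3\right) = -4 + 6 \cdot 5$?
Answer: $4328$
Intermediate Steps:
$Y = \frac{7}{2}$ ($Y = -3 + \frac{-4 + 6 \cdot 5}{4} = -3 + \frac{-4 + 30}{4} = -3 + \frac{1}{4} \cdot 26 = -3 + \frac{13}{2} = \frac{7}{2} \approx 3.5$)
$N{\left(R,J \right)} = \frac{6}{R} + \frac{J}{5}$ ($N{\left(R,J \right)} = \frac{6}{R} + J \frac{1}{5} = \frac{6}{R} + \frac{J}{5}$)
$O = 2705$
$y{\left(M \right)} = \frac{3 + \frac{6 M}{5}}{1 + M}$ ($y{\left(M \right)} = \frac{M + \left(\frac{6}{2} + \frac{M}{5}\right)}{M + 1} = \frac{M + \left(6 \cdot \frac{1}{2} + \frac{M}{5}\right)}{1 + M} = \frac{M + \left(3 + \frac{M}{5}\right)}{1 + M} = \frac{3 + \frac{6 M}{5}}{1 + M}$)
$O y{\left(Y \right)} = 2705 \frac{3 \left(5 + 2 \cdot \frac{7}{2}\right)}{5 \left(1 + \frac{7}{2}\right)} = 2705 \frac{3 \left(5 + 7\right)}{5 \cdot \frac{9}{2}} = 2705 \cdot \frac{3}{5} \cdot \frac{2}{9} \cdot 12 = 2705 \cdot \frac{8}{5} = 4328$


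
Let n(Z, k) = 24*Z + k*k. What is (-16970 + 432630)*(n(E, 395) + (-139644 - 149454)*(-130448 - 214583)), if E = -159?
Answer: 41461222192508020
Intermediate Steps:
n(Z, k) = k² + 24*Z (n(Z, k) = 24*Z + k² = k² + 24*Z)
(-16970 + 432630)*(n(E, 395) + (-139644 - 149454)*(-130448 - 214583)) = (-16970 + 432630)*((395² + 24*(-159)) + (-139644 - 149454)*(-130448 - 214583)) = 415660*((156025 - 3816) - 289098*(-345031)) = 415660*(152209 + 99747772038) = 415660*99747924247 = 41461222192508020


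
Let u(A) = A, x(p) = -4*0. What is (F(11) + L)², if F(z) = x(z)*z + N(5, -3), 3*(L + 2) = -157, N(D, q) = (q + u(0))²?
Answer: 18496/9 ≈ 2055.1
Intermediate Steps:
x(p) = 0
N(D, q) = q² (N(D, q) = (q + 0)² = q²)
L = -163/3 (L = -2 + (⅓)*(-157) = -2 - 157/3 = -163/3 ≈ -54.333)
F(z) = 9 (F(z) = 0*z + (-3)² = 0 + 9 = 9)
(F(11) + L)² = (9 - 163/3)² = (-136/3)² = 18496/9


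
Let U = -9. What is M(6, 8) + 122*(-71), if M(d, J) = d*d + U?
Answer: -8635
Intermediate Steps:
M(d, J) = -9 + d² (M(d, J) = d*d - 9 = d² - 9 = -9 + d²)
M(6, 8) + 122*(-71) = (-9 + 6²) + 122*(-71) = (-9 + 36) - 8662 = 27 - 8662 = -8635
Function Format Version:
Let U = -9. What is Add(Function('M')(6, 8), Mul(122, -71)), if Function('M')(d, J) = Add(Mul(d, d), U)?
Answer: -8635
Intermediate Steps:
Function('M')(d, J) = Add(-9, Pow(d, 2)) (Function('M')(d, J) = Add(Mul(d, d), -9) = Add(Pow(d, 2), -9) = Add(-9, Pow(d, 2)))
Add(Function('M')(6, 8), Mul(122, -71)) = Add(Add(-9, Pow(6, 2)), Mul(122, -71)) = Add(Add(-9, 36), -8662) = Add(27, -8662) = -8635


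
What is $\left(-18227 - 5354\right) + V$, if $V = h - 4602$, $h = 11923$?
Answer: $-16260$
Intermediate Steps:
$V = 7321$ ($V = 11923 - 4602 = 7321$)
$\left(-18227 - 5354\right) + V = \left(-18227 - 5354\right) + 7321 = -23581 + 7321 = -16260$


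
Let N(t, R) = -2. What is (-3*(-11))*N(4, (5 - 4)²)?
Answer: -66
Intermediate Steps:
(-3*(-11))*N(4, (5 - 4)²) = -3*(-11)*(-2) = 33*(-2) = -66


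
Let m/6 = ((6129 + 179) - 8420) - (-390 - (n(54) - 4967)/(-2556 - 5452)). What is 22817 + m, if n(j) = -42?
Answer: 50004967/4004 ≈ 12489.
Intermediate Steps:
m = -41354301/4004 (m = 6*(((6129 + 179) - 8420) - (-390 - (-42 - 4967)/(-2556 - 5452))) = 6*((6308 - 8420) - (-390 - (-5009)/(-8008))) = 6*(-2112 - (-390 - (-5009)*(-1)/8008)) = 6*(-2112 - (-390 - 1*5009/8008)) = 6*(-2112 - (-390 - 5009/8008)) = 6*(-2112 - 1*(-3128129/8008)) = 6*(-2112 + 3128129/8008) = 6*(-13784767/8008) = -41354301/4004 ≈ -10328.)
22817 + m = 22817 - 41354301/4004 = 50004967/4004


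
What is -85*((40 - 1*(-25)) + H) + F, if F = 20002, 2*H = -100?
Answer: 18727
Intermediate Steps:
H = -50 (H = (1/2)*(-100) = -50)
-85*((40 - 1*(-25)) + H) + F = -85*((40 - 1*(-25)) - 50) + 20002 = -85*((40 + 25) - 50) + 20002 = -85*(65 - 50) + 20002 = -85*15 + 20002 = -1275 + 20002 = 18727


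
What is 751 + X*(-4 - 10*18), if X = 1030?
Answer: -188769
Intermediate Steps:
751 + X*(-4 - 10*18) = 751 + 1030*(-4 - 10*18) = 751 + 1030*(-4 - 180) = 751 + 1030*(-184) = 751 - 189520 = -188769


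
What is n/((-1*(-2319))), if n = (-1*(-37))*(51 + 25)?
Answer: 2812/2319 ≈ 1.2126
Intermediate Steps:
n = 2812 (n = 37*76 = 2812)
n/((-1*(-2319))) = 2812/((-1*(-2319))) = 2812/2319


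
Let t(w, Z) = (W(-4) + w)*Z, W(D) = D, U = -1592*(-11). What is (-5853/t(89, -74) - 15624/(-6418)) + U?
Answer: 353540810077/20184610 ≈ 17515.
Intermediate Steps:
U = 17512
t(w, Z) = Z*(-4 + w) (t(w, Z) = (-4 + w)*Z = Z*(-4 + w))
(-5853/t(89, -74) - 15624/(-6418)) + U = (-5853*(-1/(74*(-4 + 89))) - 15624/(-6418)) + 17512 = (-5853/((-74*85)) - 15624*(-1/6418)) + 17512 = (-5853/(-6290) + 7812/3209) + 17512 = (-5853*(-1/6290) + 7812/3209) + 17512 = (5853/6290 + 7812/3209) + 17512 = 67919757/20184610 + 17512 = 353540810077/20184610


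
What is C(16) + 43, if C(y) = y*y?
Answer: 299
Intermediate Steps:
C(y) = y²
C(16) + 43 = 16² + 43 = 256 + 43 = 299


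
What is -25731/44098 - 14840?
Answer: -654440051/44098 ≈ -14841.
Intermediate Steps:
-25731/44098 - 14840 = -654440051/44098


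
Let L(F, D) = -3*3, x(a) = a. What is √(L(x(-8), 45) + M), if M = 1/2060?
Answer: I*√9547585/1030 ≈ 2.9999*I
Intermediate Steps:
M = 1/2060 ≈ 0.00048544
L(F, D) = -9
√(L(x(-8), 45) + M) = √(-9 + 1/2060) = √(-18539/2060) = I*√9547585/1030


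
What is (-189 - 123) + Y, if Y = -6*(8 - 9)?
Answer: -306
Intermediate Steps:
Y = 6 (Y = -6*(-1) = 6)
(-189 - 123) + Y = (-189 - 123) + 6 = -312 + 6 = -306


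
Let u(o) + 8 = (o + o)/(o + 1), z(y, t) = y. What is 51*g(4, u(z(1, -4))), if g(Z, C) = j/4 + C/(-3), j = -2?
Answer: 187/2 ≈ 93.500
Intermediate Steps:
u(o) = -8 + 2*o/(1 + o) (u(o) = -8 + (o + o)/(o + 1) = -8 + (2*o)/(1 + o) = -8 + 2*o/(1 + o))
g(Z, C) = -1/2 - C/3 (g(Z, C) = -2/4 + C/(-3) = -2*1/4 + C*(-1/3) = -1/2 - C/3)
51*g(4, u(z(1, -4))) = 51*(-1/2 - 2*(-4 - 3*1)/(3*(1 + 1))) = 51*(-1/2 - 2*(-4 - 3)/(3*2)) = 51*(-1/2 - 2*(-7)/(3*2)) = 51*(-1/2 - 1/3*(-7)) = 51*(-1/2 + 7/3) = 51*(11/6) = 187/2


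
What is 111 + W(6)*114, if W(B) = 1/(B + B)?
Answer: 241/2 ≈ 120.50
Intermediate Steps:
W(B) = 1/(2*B)
111 + W(6)*114 = 111 + ((½)/6)*114 = 111 + ((½)*(⅙))*114 = 111 + (1/12)*114 = 111 + 19/2 = 241/2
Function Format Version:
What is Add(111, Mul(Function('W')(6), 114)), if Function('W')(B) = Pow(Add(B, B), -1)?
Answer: Rational(241, 2) ≈ 120.50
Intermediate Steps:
Function('W')(B) = Mul(Rational(1, 2), Pow(B, -1)) (Function('W')(B) = Pow(Mul(2, B), -1) = Mul(Rational(1, 2), Pow(B, -1)))
Add(111, Mul(Function('W')(6), 114)) = Add(111, Mul(Mul(Rational(1, 2), Pow(6, -1)), 114)) = Add(111, Mul(Mul(Rational(1, 2), Rational(1, 6)), 114)) = Add(111, Mul(Rational(1, 12), 114)) = Add(111, Rational(19, 2)) = Rational(241, 2)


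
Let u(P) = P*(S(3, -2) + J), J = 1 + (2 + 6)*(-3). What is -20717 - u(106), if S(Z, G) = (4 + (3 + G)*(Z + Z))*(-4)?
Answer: -14039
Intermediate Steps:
S(Z, G) = -16 - 8*Z*(3 + G) (S(Z, G) = (4 + (3 + G)*(2*Z))*(-4) = (4 + 2*Z*(3 + G))*(-4) = -16 - 8*Z*(3 + G))
J = -23 (J = 1 + 8*(-3) = 1 - 24 = -23)
u(P) = -63*P (u(P) = P*((-16 - 24*3 - 8*(-2)*3) - 23) = P*((-16 - 72 + 48) - 23) = P*(-40 - 23) = P*(-63) = -63*P)
-20717 - u(106) = -20717 - (-63)*106 = -20717 - 1*(-6678) = -20717 + 6678 = -14039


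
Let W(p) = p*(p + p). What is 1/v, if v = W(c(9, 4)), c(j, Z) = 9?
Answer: 1/162 ≈ 0.0061728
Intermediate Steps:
W(p) = 2*p² (W(p) = p*(2*p) = 2*p²)
v = 162 (v = 2*9² = 2*81 = 162)
1/v = 1/162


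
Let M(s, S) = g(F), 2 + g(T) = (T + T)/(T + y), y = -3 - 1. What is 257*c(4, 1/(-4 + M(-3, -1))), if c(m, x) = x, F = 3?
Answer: -257/12 ≈ -21.417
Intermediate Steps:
y = -4
g(T) = -2 + 2*T/(-4 + T) (g(T) = -2 + (T + T)/(T - 4) = -2 + (2*T)/(-4 + T) = -2 + 2*T/(-4 + T))
M(s, S) = -8 (M(s, S) = 8/(-4 + 3) = 8/(-1) = 8*(-1) = -8)
257*c(4, 1/(-4 + M(-3, -1))) = 257/(-4 - 8) = 257/(-12) = 257*(-1/12) = -257/12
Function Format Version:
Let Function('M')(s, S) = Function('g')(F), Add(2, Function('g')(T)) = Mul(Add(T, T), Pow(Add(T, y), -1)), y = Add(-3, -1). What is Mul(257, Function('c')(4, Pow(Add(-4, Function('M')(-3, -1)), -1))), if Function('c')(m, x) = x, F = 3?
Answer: Rational(-257, 12) ≈ -21.417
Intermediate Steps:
y = -4
Function('g')(T) = Add(-2, Mul(2, T, Pow(Add(-4, T), -1))) (Function('g')(T) = Add(-2, Mul(Add(T, T), Pow(Add(T, -4), -1))) = Add(-2, Mul(Mul(2, T), Pow(Add(-4, T), -1))) = Add(-2, Mul(2, T, Pow(Add(-4, T), -1))))
Function('M')(s, S) = -8 (Function('M')(s, S) = Mul(8, Pow(Add(-4, 3), -1)) = Mul(8, Pow(-1, -1)) = Mul(8, -1) = -8)
Mul(257, Function('c')(4, Pow(Add(-4, Function('M')(-3, -1)), -1))) = Mul(257, Pow(Add(-4, -8), -1)) = Mul(257, Pow(-12, -1)) = Mul(257, Rational(-1, 12)) = Rational(-257, 12)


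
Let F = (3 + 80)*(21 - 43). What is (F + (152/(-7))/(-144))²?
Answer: 52926223249/15876 ≈ 3.3337e+6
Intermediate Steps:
F = -1826 (F = 83*(-22) = -1826)
(F + (152/(-7))/(-144))² = (-1826 + (152/(-7))/(-144))² = (-1826 + (152*(-⅐))*(-1/144))² = (-1826 - 152/7*(-1/144))² = (-1826 + 19/126)² = (-230057/126)² = 52926223249/15876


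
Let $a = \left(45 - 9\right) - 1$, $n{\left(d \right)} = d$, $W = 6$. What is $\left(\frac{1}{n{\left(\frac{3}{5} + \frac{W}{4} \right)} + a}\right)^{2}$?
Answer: $\frac{100}{137641} \approx 0.00072653$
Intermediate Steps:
$a = 35$ ($a = 36 - 1 = 35$)
$\left(\frac{1}{n{\left(\frac{3}{5} + \frac{W}{4} \right)} + a}\right)^{2} = \left(\frac{1}{\left(\frac{3}{5} + \frac{6}{4}\right) + 35}\right)^{2} = \left(\frac{1}{\left(3 \cdot \frac{1}{5} + 6 \cdot \frac{1}{4}\right) + 35}\right)^{2} = \left(\frac{1}{\left(\frac{3}{5} + \frac{3}{2}\right) + 35}\right)^{2} = \left(\frac{1}{\frac{21}{10} + 35}\right)^{2} = \left(\frac{1}{\frac{371}{10}}\right)^{2} = \left(\frac{10}{371}\right)^{2} = \frac{100}{137641}$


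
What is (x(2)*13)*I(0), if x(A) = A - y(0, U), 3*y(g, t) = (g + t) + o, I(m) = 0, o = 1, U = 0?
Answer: 0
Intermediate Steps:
y(g, t) = ⅓ + g/3 + t/3 (y(g, t) = ((g + t) + 1)/3 = (1 + g + t)/3 = ⅓ + g/3 + t/3)
x(A) = -⅓ + A (x(A) = A - (⅓ + (⅓)*0 + (⅓)*0) = A - (⅓ + 0 + 0) = A - 1*⅓ = A - ⅓ = -⅓ + A)
(x(2)*13)*I(0) = ((-⅓ + 2)*13)*0 = ((5/3)*13)*0 = (65/3)*0 = 0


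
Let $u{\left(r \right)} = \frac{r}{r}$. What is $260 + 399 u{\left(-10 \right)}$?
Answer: $659$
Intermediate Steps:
$u{\left(r \right)} = 1$
$260 + 399 u{\left(-10 \right)} = 260 + 399 \cdot 1 = 260 + 399 = 659$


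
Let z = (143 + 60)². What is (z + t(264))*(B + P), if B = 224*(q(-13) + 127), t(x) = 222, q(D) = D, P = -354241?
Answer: -13618576855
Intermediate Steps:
z = 41209 (z = 203² = 41209)
B = 25536 (B = 224*(-13 + 127) = 224*114 = 25536)
(z + t(264))*(B + P) = (41209 + 222)*(25536 - 354241) = 41431*(-328705) = -13618576855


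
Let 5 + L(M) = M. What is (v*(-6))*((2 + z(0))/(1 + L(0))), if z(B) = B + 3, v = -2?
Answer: -15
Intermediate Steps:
z(B) = 3 + B
L(M) = -5 + M
(v*(-6))*((2 + z(0))/(1 + L(0))) = (-2*(-6))*((2 + (3 + 0))/(1 + (-5 + 0))) = 12*((2 + 3)/(1 - 5)) = 12*(5/(-4)) = 12*(5*(-1/4)) = 12*(-5/4) = -15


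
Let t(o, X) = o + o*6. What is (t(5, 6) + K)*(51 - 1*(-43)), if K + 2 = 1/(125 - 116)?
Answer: 28012/9 ≈ 3112.4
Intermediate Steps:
K = -17/9 (K = -2 + 1/(125 - 116) = -2 + 1/9 = -2 + ⅑ = -17/9 ≈ -1.8889)
t(o, X) = 7*o (t(o, X) = o + 6*o = 7*o)
(t(5, 6) + K)*(51 - 1*(-43)) = (7*5 - 17/9)*(51 - 1*(-43)) = (35 - 17/9)*(51 + 43) = (298/9)*94 = 28012/9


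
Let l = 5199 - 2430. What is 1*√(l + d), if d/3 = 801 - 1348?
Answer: 2*√282 ≈ 33.586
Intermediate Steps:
l = 2769
d = -1641 (d = 3*(801 - 1348) = 3*(-547) = -1641)
1*√(l + d) = 1*√(2769 - 1641) = 1*√1128 = 1*(2*√282) = 2*√282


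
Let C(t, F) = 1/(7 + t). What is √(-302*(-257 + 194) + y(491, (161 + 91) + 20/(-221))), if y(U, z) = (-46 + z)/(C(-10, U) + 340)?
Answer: 2*√241231631366427/225199 ≈ 137.94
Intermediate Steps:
y(U, z) = -138/1019 + 3*z/1019 (y(U, z) = (-46 + z)/(1/(7 - 10) + 340) = (-46 + z)/(1/(-3) + 340) = (-46 + z)/(-⅓ + 340) = (-46 + z)/(1019/3) = (-46 + z)*(3/1019) = -138/1019 + 3*z/1019)
√(-302*(-257 + 194) + y(491, (161 + 91) + 20/(-221))) = √(-302*(-257 + 194) + (-138/1019 + 3*((161 + 91) + 20/(-221))/1019)) = √(-302*(-63) + (-138/1019 + 3*(252 + 20*(-1/221))/1019)) = √(19026 + (-138/1019 + 3*(252 - 20/221)/1019)) = √(19026 + (-138/1019 + (3/1019)*(55672/221))) = √(19026 + (-138/1019 + 167016/225199)) = √(19026 + 136518/225199) = √(4284772692/225199) = 2*√241231631366427/225199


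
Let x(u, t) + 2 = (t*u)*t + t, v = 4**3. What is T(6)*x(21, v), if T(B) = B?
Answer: 516468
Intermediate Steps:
v = 64
x(u, t) = -2 + t + u*t**2 (x(u, t) = -2 + ((t*u)*t + t) = -2 + (u*t**2 + t) = -2 + (t + u*t**2) = -2 + t + u*t**2)
T(6)*x(21, v) = 6*(-2 + 64 + 21*64**2) = 6*(-2 + 64 + 21*4096) = 6*(-2 + 64 + 86016) = 6*86078 = 516468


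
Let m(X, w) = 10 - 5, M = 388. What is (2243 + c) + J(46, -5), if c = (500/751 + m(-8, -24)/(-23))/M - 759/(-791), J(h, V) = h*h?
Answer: 23113119078967/5301221884 ≈ 4360.0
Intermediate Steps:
J(h, V) = h**2
m(X, w) = 5
c = 5092886611/5301221884 (c = (500/751 + 5/(-23))/388 - 759/(-791) = (500*(1/751) + 5*(-1/23))*(1/388) - 759*(-1/791) = (500/751 - 5/23)*(1/388) + 759/791 = (7745/17273)*(1/388) + 759/791 = 7745/6701924 + 759/791 = 5092886611/5301221884 ≈ 0.96070)
(2243 + c) + J(46, -5) = (2243 + 5092886611/5301221884) + 46**2 = 11895733572423/5301221884 + 2116 = 23113119078967/5301221884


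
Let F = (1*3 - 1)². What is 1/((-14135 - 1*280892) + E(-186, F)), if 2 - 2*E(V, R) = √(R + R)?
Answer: -147513/43520170337 + √2/87040340674 ≈ -3.3895e-6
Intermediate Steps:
F = 4 (F = (3 - 1)² = 2² = 4)
E(V, R) = 1 - √2*√R/2 (E(V, R) = 1 - √(R + R)/2 = 1 - √2*√R/2)
1/((-14135 - 1*280892) + E(-186, F)) = 1/((-14135 - 1*280892) + (1 - √2*√4/2)) = 1/((-14135 - 280892) + (1 - ½*√2*2)) = 1/(-295027 + (1 - √2)) = 1/(-295026 - √2)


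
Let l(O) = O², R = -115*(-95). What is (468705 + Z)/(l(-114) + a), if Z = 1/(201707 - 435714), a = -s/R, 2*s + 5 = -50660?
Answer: 479302696581580/13292218420571 ≈ 36.059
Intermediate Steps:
s = -50665/2 (s = -5/2 + (½)*(-50660) = -5/2 - 25330 = -50665/2 ≈ -25333.)
R = 10925
a = 10133/4370 (a = -(-50665)/(2*10925) = -1*(-10133/4370) = 10133/4370 ≈ 2.3188)
Z = -1/234007 (Z = 1/(-234007) = -1/234007 ≈ -4.2734e-6)
(468705 + Z)/(l(-114) + a) = (468705 - 1/234007)/((-114)² + 10133/4370) = 109680250934/(234007*(12996 + 10133/4370)) = 109680250934/(234007*(56802653/4370)) = (109680250934/234007)*(4370/56802653) = 479302696581580/13292218420571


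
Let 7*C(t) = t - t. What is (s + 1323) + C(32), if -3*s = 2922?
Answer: 349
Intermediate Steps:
C(t) = 0 (C(t) = (t - t)/7 = (1/7)*0 = 0)
s = -974 (s = -1/3*2922 = -974)
(s + 1323) + C(32) = (-974 + 1323) + 0 = 349 + 0 = 349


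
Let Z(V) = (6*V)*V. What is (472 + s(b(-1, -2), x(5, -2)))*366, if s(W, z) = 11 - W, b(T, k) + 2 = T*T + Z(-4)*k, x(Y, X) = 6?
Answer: 247416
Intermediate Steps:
Z(V) = 6*V**2
b(T, k) = -2 + T**2 + 96*k (b(T, k) = -2 + (T*T + (6*(-4)**2)*k) = -2 + (T**2 + (6*16)*k) = -2 + (T**2 + 96*k) = -2 + T**2 + 96*k)
(472 + s(b(-1, -2), x(5, -2)))*366 = (472 + (11 - (-2 + (-1)**2 + 96*(-2))))*366 = (472 + (11 - (-2 + 1 - 192)))*366 = (472 + (11 - 1*(-193)))*366 = (472 + (11 + 193))*366 = (472 + 204)*366 = 676*366 = 247416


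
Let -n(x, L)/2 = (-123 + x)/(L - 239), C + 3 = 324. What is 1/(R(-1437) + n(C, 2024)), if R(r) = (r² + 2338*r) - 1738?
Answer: -595/771402757 ≈ -7.7132e-7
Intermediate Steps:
C = 321 (C = -3 + 324 = 321)
R(r) = -1738 + r² + 2338*r
n(x, L) = -2*(-123 + x)/(-239 + L) (n(x, L) = -2*(-123 + x)/(L - 239) = -2*(-123 + x)/(-239 + L))
1/(R(-1437) + n(C, 2024)) = 1/((-1738 + (-1437)² + 2338*(-1437)) + 2*(123 - 1*321)/(-239 + 2024)) = 1/((-1738 + 2064969 - 3359706) + 2*(123 - 321)/1785) = 1/(-1296475 + 2*(1/1785)*(-198)) = 1/(-1296475 - 132/595) = 1/(-771402757/595) = -595/771402757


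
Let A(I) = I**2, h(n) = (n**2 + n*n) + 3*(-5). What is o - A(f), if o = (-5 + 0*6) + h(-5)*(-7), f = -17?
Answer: -539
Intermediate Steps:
h(n) = -15 + 2*n**2 (h(n) = (n**2 + n**2) - 15 = 2*n**2 - 15 = -15 + 2*n**2)
o = -250 (o = (-5 + 0*6) + (-15 + 2*(-5)**2)*(-7) = (-5 + 0) + (-15 + 2*25)*(-7) = -5 + (-15 + 50)*(-7) = -5 + 35*(-7) = -5 - 245 = -250)
o - A(f) = -250 - 1*(-17)**2 = -250 - 1*289 = -250 - 289 = -539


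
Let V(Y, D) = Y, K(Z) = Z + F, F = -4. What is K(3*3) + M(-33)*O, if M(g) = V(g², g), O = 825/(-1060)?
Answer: -178625/212 ≈ -842.57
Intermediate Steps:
O = -165/212 (O = 825*(-1/1060) = -165/212 ≈ -0.77830)
K(Z) = -4 + Z (K(Z) = Z - 4 = -4 + Z)
M(g) = g²
K(3*3) + M(-33)*O = (-4 + 3*3) + (-33)²*(-165/212) = (-4 + 9) + 1089*(-165/212) = 5 - 179685/212 = -178625/212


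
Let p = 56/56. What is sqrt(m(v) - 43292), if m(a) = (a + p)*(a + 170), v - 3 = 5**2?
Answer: 5*I*sqrt(1502) ≈ 193.78*I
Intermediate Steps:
p = 1 (p = 56*(1/56) = 1)
v = 28 (v = 3 + 5**2 = 3 + 25 = 28)
m(a) = (1 + a)*(170 + a) (m(a) = (a + 1)*(a + 170) = (1 + a)*(170 + a))
sqrt(m(v) - 43292) = sqrt((170 + 28**2 + 171*28) - 43292) = sqrt((170 + 784 + 4788) - 43292) = sqrt(5742 - 43292) = sqrt(-37550) = 5*I*sqrt(1502)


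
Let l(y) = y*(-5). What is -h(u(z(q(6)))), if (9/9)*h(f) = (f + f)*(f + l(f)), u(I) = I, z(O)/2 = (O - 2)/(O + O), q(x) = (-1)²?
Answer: 8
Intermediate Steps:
q(x) = 1
l(y) = -5*y
z(O) = (-2 + O)/O (z(O) = 2*((O - 2)/(O + O)) = 2*((-2 + O)/((2*O))) = 2*((-2 + O)*(1/(2*O))) = 2*((-2 + O)/(2*O)) = (-2 + O)/O)
h(f) = -8*f² (h(f) = (f + f)*(f - 5*f) = (2*f)*(-4*f) = -8*f²)
-h(u(z(q(6)))) = -(-8)*((-2 + 1)/1)² = -(-8)*(1*(-1))² = -(-8)*(-1)² = -(-8) = -1*(-8) = 8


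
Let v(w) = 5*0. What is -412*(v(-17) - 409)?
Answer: 168508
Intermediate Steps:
v(w) = 0
-412*(v(-17) - 409) = -412*(0 - 409) = -412*(-409) = 168508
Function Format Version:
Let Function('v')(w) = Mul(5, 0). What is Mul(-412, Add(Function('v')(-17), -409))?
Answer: 168508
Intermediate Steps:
Function('v')(w) = 0
Mul(-412, Add(Function('v')(-17), -409)) = Mul(-412, Add(0, -409)) = Mul(-412, -409) = 168508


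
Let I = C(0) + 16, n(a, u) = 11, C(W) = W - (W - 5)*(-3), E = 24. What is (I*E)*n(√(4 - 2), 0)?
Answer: 264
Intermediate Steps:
C(W) = -15 + 4*W (C(W) = W - (-5 + W)*(-3) = W - (15 - 3*W) = W + (-15 + 3*W) = -15 + 4*W)
I = 1 (I = (-15 + 4*0) + 16 = (-15 + 0) + 16 = -15 + 16 = 1)
(I*E)*n(√(4 - 2), 0) = (1*24)*11 = 24*11 = 264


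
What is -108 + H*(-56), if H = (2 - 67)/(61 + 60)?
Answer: -9428/121 ≈ -77.917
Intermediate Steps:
H = -65/121 ≈ -0.53719
-108 + H*(-56) = -108 - 65/121*(-56) = -108 + 3640/121 = -9428/121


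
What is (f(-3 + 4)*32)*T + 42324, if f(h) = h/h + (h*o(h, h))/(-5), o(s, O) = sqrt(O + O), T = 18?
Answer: 42900 - 576*sqrt(2)/5 ≈ 42737.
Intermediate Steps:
o(s, O) = sqrt(2)*sqrt(O) (o(s, O) = sqrt(2*O) = sqrt(2)*sqrt(O))
f(h) = 1 - sqrt(2)*h**(3/2)/5 (f(h) = h/h + (h*(sqrt(2)*sqrt(h)))/(-5) = 1 + (sqrt(2)*h**(3/2))*(-1/5) = 1 - sqrt(2)*h**(3/2)/5)
(f(-3 + 4)*32)*T + 42324 = ((1 - sqrt(2)*(-3 + 4)**(3/2)/5)*32)*18 + 42324 = ((1 - sqrt(2)*1**(3/2)/5)*32)*18 + 42324 = ((1 - 1/5*sqrt(2)*1)*32)*18 + 42324 = ((1 - sqrt(2)/5)*32)*18 + 42324 = (32 - 32*sqrt(2)/5)*18 + 42324 = (576 - 576*sqrt(2)/5) + 42324 = 42900 - 576*sqrt(2)/5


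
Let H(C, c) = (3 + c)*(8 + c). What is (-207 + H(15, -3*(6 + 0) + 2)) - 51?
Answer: -154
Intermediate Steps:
(-207 + H(15, -3*(6 + 0) + 2)) - 51 = (-207 + (24 + (-3*(6 + 0) + 2)² + 11*(-3*(6 + 0) + 2))) - 51 = (-207 + (24 + (-3*6 + 2)² + 11*(-3*6 + 2))) - 51 = (-207 + (24 + (-18 + 2)² + 11*(-18 + 2))) - 51 = (-207 + (24 + (-16)² + 11*(-16))) - 51 = (-207 + (24 + 256 - 176)) - 51 = (-207 + 104) - 51 = -103 - 51 = -154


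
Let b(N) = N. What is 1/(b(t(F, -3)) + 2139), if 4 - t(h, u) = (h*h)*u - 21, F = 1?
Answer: 1/2167 ≈ 0.00046147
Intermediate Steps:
t(h, u) = 25 - u*h² (t(h, u) = 4 - ((h*h)*u - 21) = 4 - (h²*u - 21) = 4 - (u*h² - 21) = 4 - (-21 + u*h²) = 4 + (21 - u*h²) = 25 - u*h²)
1/(b(t(F, -3)) + 2139) = 1/((25 - 1*(-3)*1²) + 2139) = 1/((25 - 1*(-3)*1) + 2139) = 1/((25 + 3) + 2139) = 1/(28 + 2139) = 1/2167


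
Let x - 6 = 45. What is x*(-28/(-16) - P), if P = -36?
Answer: 7701/4 ≈ 1925.3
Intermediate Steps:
x = 51 (x = 6 + 45 = 51)
x*(-28/(-16) - P) = 51*(-28/(-16) - 1*(-36)) = 51*(-28*(-1/16) + 36) = 51*(7/4 + 36) = 51*(151/4) = 7701/4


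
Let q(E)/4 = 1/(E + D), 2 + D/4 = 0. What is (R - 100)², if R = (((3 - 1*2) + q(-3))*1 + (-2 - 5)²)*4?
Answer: 1175056/121 ≈ 9711.2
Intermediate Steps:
D = -8 (D = -8 + 4*0 = -8 + 0 = -8)
q(E) = 4/(-8 + E) (q(E) = 4/(E - 8) = 4/(-8 + E))
R = 2184/11 (R = (((3 - 1*2) + 4/(-8 - 3))*1 + (-2 - 5)²)*4 = (((3 - 2) + 4/(-11))*1 + (-7)²)*4 = ((1 + 4*(-1/11))*1 + 49)*4 = ((1 - 4/11)*1 + 49)*4 = ((7/11)*1 + 49)*4 = (7/11 + 49)*4 = (546/11)*4 = 2184/11 ≈ 198.55)
(R - 100)² = (2184/11 - 100)² = (1084/11)² = 1175056/121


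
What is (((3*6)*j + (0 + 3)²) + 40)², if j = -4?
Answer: 529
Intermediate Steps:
(((3*6)*j + (0 + 3)²) + 40)² = (((3*6)*(-4) + (0 + 3)²) + 40)² = ((18*(-4) + 3²) + 40)² = ((-72 + 9) + 40)² = (-63 + 40)² = (-23)² = 529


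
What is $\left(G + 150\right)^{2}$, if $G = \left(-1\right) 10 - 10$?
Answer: $16900$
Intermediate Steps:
$G = -20$ ($G = -10 - 10 = -20$)
$\left(G + 150\right)^{2} = \left(-20 + 150\right)^{2} = 130^{2} = 16900$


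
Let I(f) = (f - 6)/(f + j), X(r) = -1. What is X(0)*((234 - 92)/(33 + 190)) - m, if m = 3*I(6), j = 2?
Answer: -142/223 ≈ -0.63677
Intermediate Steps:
I(f) = (-6 + f)/(2 + f) (I(f) = (f - 6)/(f + 2) = (-6 + f)/(2 + f))
m = 0 (m = 3*((-6 + 6)/(2 + 6)) = 3*(0/8) = 3*((⅛)*0) = 3*0 = 0)
X(0)*((234 - 92)/(33 + 190)) - m = -(234 - 92)/(33 + 190) - 1*0 = -142/223 + 0 = -142/223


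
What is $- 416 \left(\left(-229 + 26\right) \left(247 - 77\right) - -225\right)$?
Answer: $14262560$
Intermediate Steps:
$- 416 \left(\left(-229 + 26\right) \left(247 - 77\right) - -225\right) = - 416 \left(\left(-203\right) 170 + 225\right) = - 416 \left(-34510 + 225\right) = \left(-416\right) \left(-34285\right) = 14262560$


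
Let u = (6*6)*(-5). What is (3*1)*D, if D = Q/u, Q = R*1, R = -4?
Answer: 1/15 ≈ 0.066667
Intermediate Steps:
u = -180 (u = 36*(-5) = -180)
Q = -4 (Q = -4*1 = -4)
D = 1/45 (D = -4/(-180) = -4*(-1/180) = 1/45 ≈ 0.022222)
(3*1)*D = (3*1)*(1/45) = 3*(1/45) = 1/15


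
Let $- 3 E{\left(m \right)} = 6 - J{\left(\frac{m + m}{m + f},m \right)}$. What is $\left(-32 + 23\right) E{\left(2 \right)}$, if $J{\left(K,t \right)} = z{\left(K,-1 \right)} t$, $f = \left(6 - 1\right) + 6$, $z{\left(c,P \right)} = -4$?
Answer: $42$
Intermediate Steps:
$f = 11$ ($f = 5 + 6 = 11$)
$J{\left(K,t \right)} = - 4 t$
$E{\left(m \right)} = -2 - \frac{4 m}{3}$ ($E{\left(m \right)} = - \frac{6 - - 4 m}{3} = - \frac{6 + 4 m}{3} = -2 - \frac{4 m}{3}$)
$\left(-32 + 23\right) E{\left(2 \right)} = \left(-32 + 23\right) \left(-2 - \frac{8}{3}\right) = - 9 \left(-2 - \frac{8}{3}\right) = \left(-9\right) \left(- \frac{14}{3}\right) = 42$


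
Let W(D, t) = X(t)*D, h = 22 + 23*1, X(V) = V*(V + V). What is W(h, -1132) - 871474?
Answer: 114456686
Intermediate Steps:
X(V) = 2*V² (X(V) = V*(2*V) = 2*V²)
h = 45 (h = 22 + 23 = 45)
W(D, t) = 2*D*t² (W(D, t) = (2*t²)*D = 2*D*t²)
W(h, -1132) - 871474 = 2*45*(-1132)² - 871474 = 2*45*1281424 - 871474 = 115328160 - 871474 = 114456686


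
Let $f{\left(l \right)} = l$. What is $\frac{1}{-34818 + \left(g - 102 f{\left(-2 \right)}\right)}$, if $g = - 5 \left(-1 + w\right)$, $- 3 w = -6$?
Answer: $- \frac{1}{34619} \approx -2.8886 \cdot 10^{-5}$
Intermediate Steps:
$w = 2$ ($w = \left(- \frac{1}{3}\right) \left(-6\right) = 2$)
$g = -5$ ($g = - 5 \left(-1 + 2\right) = \left(-5\right) 1 = -5$)
$\frac{1}{-34818 + \left(g - 102 f{\left(-2 \right)}\right)} = \frac{1}{-34818 - -199} = \frac{1}{-34818 + \left(-5 + 204\right)} = \frac{1}{-34818 + 199} = \frac{1}{-34619} = - \frac{1}{34619}$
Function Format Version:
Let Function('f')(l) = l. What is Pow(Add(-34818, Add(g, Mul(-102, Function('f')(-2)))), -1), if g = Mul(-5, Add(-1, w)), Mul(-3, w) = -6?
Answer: Rational(-1, 34619) ≈ -2.8886e-5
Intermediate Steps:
w = 2 (w = Mul(Rational(-1, 3), -6) = 2)
g = -5 (g = Mul(-5, Add(-1, 2)) = Mul(-5, 1) = -5)
Pow(Add(-34818, Add(g, Mul(-102, Function('f')(-2)))), -1) = Pow(Add(-34818, Add(-5, Mul(-102, -2))), -1) = Pow(Add(-34818, Add(-5, 204)), -1) = Pow(Add(-34818, 199), -1) = Pow(-34619, -1) = Rational(-1, 34619)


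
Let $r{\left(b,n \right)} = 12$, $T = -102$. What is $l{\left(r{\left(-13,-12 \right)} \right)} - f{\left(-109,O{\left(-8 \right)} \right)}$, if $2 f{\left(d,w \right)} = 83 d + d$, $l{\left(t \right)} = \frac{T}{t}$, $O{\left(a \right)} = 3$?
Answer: $\frac{9139}{2} \approx 4569.5$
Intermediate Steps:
$l{\left(t \right)} = - \frac{102}{t}$
$f{\left(d,w \right)} = 42 d$ ($f{\left(d,w \right)} = \frac{83 d + d}{2} = \frac{84 d}{2} = 42 d$)
$l{\left(r{\left(-13,-12 \right)} \right)} - f{\left(-109,O{\left(-8 \right)} \right)} = - \frac{102}{12} - 42 \left(-109\right) = \left(-102\right) \frac{1}{12} - -4578 = - \frac{17}{2} + 4578 = \frac{9139}{2}$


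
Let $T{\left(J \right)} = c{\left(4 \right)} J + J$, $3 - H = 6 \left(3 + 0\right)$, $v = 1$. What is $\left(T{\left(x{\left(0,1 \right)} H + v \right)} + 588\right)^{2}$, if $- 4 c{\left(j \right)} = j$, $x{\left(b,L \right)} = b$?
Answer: $345744$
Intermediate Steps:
$c{\left(j \right)} = - \frac{j}{4}$
$H = -15$ ($H = 3 - 6 \left(3 + 0\right) = 3 - 6 \cdot 3 = 3 - 18 = -15$)
$T{\left(J \right)} = 0$ ($T{\left(J \right)} = \left(- \frac{1}{4}\right) 4 J + J = - J + J = 0$)
$\left(T{\left(x{\left(0,1 \right)} H + v \right)} + 588\right)^{2} = \left(0 + 588\right)^{2} = 588^{2} = 345744$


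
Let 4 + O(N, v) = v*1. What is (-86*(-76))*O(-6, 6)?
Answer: 13072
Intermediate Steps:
O(N, v) = -4 + v (O(N, v) = -4 + v*1 = -4 + v)
(-86*(-76))*O(-6, 6) = (-86*(-76))*(-4 + 6) = 6536*2 = 13072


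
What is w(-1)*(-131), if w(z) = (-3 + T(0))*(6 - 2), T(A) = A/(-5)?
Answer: 1572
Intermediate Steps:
T(A) = -A/5 (T(A) = A*(-⅕) = -A/5)
w(z) = -12 (w(z) = (-3 - ⅕*0)*(6 - 2) = (-3 + 0)*4 = -3*4 = -12)
w(-1)*(-131) = -12*(-131) = 1572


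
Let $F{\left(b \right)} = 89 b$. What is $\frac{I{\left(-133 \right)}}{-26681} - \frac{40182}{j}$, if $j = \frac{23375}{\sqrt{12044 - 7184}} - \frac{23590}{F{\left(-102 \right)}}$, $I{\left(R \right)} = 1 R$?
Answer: $\frac{1246436336561836441}{1334802782800321685} - \frac{309616086559428 \sqrt{15}}{10005642837977} \approx -118.91$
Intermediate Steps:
$I{\left(R \right)} = R$
$j = \frac{11795}{4539} + \frac{4675 \sqrt{15}}{54}$ ($j = \frac{23375}{\sqrt{12044 - 7184}} - \frac{23590}{89 \left(-102\right)} = \frac{23375}{\sqrt{4860}} - \frac{23590}{-9078} = \frac{23375}{18 \sqrt{15}} - - \frac{11795}{4539} = 23375 \frac{\sqrt{15}}{270} + \frac{11795}{4539} = \frac{4675 \sqrt{15}}{54} + \frac{11795}{4539} = \frac{11795}{4539} + \frac{4675 \sqrt{15}}{54} \approx 337.9$)
$\frac{I{\left(-133 \right)}}{-26681} - \frac{40182}{j} = - \frac{133}{-26681} - \frac{40182}{\frac{11795}{4539} + \frac{4675 \sqrt{15}}{54}} = \left(-133\right) \left(- \frac{1}{26681}\right) - \frac{40182}{\frac{11795}{4539} + \frac{4675 \sqrt{15}}{54}} = \frac{133}{26681} - \frac{40182}{\frac{11795}{4539} + \frac{4675 \sqrt{15}}{54}}$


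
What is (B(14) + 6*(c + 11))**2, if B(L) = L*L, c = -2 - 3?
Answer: 53824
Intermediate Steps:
c = -5
B(L) = L**2
(B(14) + 6*(c + 11))**2 = (14**2 + 6*(-5 + 11))**2 = (196 + 6*6)**2 = (196 + 36)**2 = 232**2 = 53824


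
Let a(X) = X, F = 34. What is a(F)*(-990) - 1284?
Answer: -34944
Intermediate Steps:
a(F)*(-990) - 1284 = 34*(-990) - 1284 = -33660 - 1284 = -34944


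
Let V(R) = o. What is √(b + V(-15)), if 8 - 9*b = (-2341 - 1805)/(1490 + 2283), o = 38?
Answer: 2*√25500398/1617 ≈ 6.2459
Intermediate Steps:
V(R) = 38
b = 34330/33957 (b = 8/9 - (-2341 - 1805)/(9*(1490 + 2283)) = 8/9 - (-1382)/(3*3773) = 8/9 - ⅑*(-4146/3773) = 8/9 + 1382/11319 = 34330/33957 ≈ 1.0110)
√(b + V(-15)) = √(34330/33957 + 38) = √(1324696/33957) = 2*√25500398/1617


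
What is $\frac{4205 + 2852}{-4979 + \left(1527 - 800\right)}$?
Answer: $- \frac{7057}{4252} \approx -1.6597$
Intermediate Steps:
$\frac{4205 + 2852}{-4979 + \left(1527 - 800\right)} = \frac{7057}{-4979 + \left(1527 - 800\right)} = \frac{7057}{-4979 + 727} = \frac{7057}{-4252} = 7057 \left(- \frac{1}{4252}\right) = - \frac{7057}{4252}$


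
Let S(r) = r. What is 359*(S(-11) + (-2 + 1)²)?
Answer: -3590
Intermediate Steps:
359*(S(-11) + (-2 + 1)²) = 359*(-11 + (-2 + 1)²) = 359*(-11 + (-1)²) = 359*(-11 + 1) = 359*(-10) = -3590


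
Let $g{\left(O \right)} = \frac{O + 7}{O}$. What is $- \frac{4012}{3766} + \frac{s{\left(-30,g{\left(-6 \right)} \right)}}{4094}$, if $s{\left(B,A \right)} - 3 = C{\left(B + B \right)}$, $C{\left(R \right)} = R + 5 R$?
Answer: $- \frac{8884795}{7709002} \approx -1.1525$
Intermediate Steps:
$C{\left(R \right)} = 6 R$
$g{\left(O \right)} = \frac{7 + O}{O}$
$s{\left(B,A \right)} = 3 + 12 B$ ($s{\left(B,A \right)} = 3 + 6 \left(B + B\right) = 3 + 6 \cdot 2 B = 3 + 12 B$)
$- \frac{4012}{3766} + \frac{s{\left(-30,g{\left(-6 \right)} \right)}}{4094} = - \frac{4012}{3766} + \frac{3 + 12 \left(-30\right)}{4094} = \left(-4012\right) \frac{1}{3766} + \left(3 - 360\right) \frac{1}{4094} = - \frac{2006}{1883} - \frac{357}{4094} = - \frac{8884795}{7709002}$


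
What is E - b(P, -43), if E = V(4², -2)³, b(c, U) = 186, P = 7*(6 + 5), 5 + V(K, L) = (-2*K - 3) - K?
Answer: -175802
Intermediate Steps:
V(K, L) = -8 - 3*K (V(K, L) = -5 + ((-2*K - 3) - K) = -5 + ((-3 - 2*K) - K) = -5 + (-3 - 3*K) = -8 - 3*K)
P = 77 (P = 7*11 = 77)
E = -175616 (E = (-8 - 3*4²)³ = (-8 - 3*16)³ = (-8 - 48)³ = (-56)³ = -175616)
E - b(P, -43) = -175616 - 1*186 = -175616 - 186 = -175802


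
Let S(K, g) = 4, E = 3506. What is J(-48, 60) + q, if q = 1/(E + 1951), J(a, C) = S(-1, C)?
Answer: 21829/5457 ≈ 4.0002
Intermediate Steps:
J(a, C) = 4
q = 1/5457 (q = 1/(3506 + 1951) = 1/5457 ≈ 0.00018325)
J(-48, 60) + q = 4 + 1/5457 = 21829/5457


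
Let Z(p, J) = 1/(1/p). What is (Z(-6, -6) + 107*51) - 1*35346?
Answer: -29895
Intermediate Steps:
Z(p, J) = p
(Z(-6, -6) + 107*51) - 1*35346 = (-6 + 107*51) - 1*35346 = (-6 + 5457) - 35346 = 5451 - 35346 = -29895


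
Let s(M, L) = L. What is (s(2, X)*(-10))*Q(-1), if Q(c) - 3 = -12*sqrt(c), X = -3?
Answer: 90 - 360*I ≈ 90.0 - 360.0*I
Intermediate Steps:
Q(c) = 3 - 12*sqrt(c)
(s(2, X)*(-10))*Q(-1) = (-3*(-10))*(3 - 12*I) = 30*(3 - 12*I) = 90 - 360*I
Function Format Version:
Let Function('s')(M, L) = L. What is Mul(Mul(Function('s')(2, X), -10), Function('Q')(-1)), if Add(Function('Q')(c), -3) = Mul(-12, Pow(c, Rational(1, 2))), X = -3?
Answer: Add(90, Mul(-360, I)) ≈ Add(90.000, Mul(-360.00, I))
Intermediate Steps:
Function('Q')(c) = Add(3, Mul(-12, Pow(c, Rational(1, 2))))
Mul(Mul(Function('s')(2, X), -10), Function('Q')(-1)) = Mul(Mul(-3, -10), Add(3, Mul(-12, Pow(-1, Rational(1, 2))))) = Mul(30, Add(3, Mul(-12, I))) = Add(90, Mul(-360, I))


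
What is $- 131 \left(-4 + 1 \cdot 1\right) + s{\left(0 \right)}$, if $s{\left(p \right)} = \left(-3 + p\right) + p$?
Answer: $390$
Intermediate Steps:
$s{\left(p \right)} = -3 + 2 p$
$- 131 \left(-4 + 1 \cdot 1\right) + s{\left(0 \right)} = - 131 \left(-4 + 1 \cdot 1\right) + \left(-3 + 2 \cdot 0\right) = - 131 \left(-4 + 1\right) + \left(-3 + 0\right) = \left(-131\right) \left(-3\right) - 3 = 393 - 3 = 390$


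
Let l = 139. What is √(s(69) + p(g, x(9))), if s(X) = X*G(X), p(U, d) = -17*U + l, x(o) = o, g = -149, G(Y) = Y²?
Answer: √331181 ≈ 575.48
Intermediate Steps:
p(U, d) = 139 - 17*U (p(U, d) = -17*U + 139 = 139 - 17*U)
s(X) = X³ (s(X) = X*X² = X³)
√(s(69) + p(g, x(9))) = √(69³ + (139 - 17*(-149))) = √(328509 + (139 + 2533)) = √(328509 + 2672) = √331181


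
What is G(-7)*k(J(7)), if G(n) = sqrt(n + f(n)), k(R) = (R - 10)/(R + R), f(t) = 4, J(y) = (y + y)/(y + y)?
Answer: -9*I*sqrt(3)/2 ≈ -7.7942*I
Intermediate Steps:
J(y) = 1 (J(y) = (2*y)/((2*y)) = (2*y)*(1/(2*y)) = 1)
k(R) = (-10 + R)/(2*R) (k(R) = (-10 + R)/((2*R)) = (-10 + R)*(1/(2*R)) = (-10 + R)/(2*R))
G(n) = sqrt(4 + n) (G(n) = sqrt(n + 4) = sqrt(4 + n))
G(-7)*k(J(7)) = sqrt(4 - 7)*((1/2)*(-10 + 1)/1) = sqrt(-3)*((1/2)*1*(-9)) = (I*sqrt(3))*(-9/2) = -9*I*sqrt(3)/2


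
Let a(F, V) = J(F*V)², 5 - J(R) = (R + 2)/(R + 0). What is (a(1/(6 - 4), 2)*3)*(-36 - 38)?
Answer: -888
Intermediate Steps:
J(R) = 5 - (2 + R)/R (J(R) = 5 - (R + 2)/(R + 0) = 5 - (2 + R)/R)
a(F, V) = (4 - 2/(F*V))² (a(F, V) = (4 - 2*1/(F*V))² = (4 - 2/(F*V))²)
(a(1/(6 - 4), 2)*3)*(-36 - 38) = ((4 - 2/(1/(6 - 4)*2))²*3)*(-36 - 38) = ((4 - 2*½/1/2)²*3)*(-74) = ((4 - 2*½/½)²*3)*(-74) = ((4 - 2*2*½)²*3)*(-74) = ((4 - 2)²*3)*(-74) = (2²*3)*(-74) = (4*3)*(-74) = 12*(-74) = -888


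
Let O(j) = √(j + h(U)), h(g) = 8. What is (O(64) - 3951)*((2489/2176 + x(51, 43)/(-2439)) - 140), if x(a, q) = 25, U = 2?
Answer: 323543302471/589696 - 737000689*√2/884544 ≈ 5.4748e+5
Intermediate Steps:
O(j) = √(8 + j) (O(j) = √(j + 8) = √(8 + j))
(O(64) - 3951)*((2489/2176 + x(51, 43)/(-2439)) - 140) = (√(8 + 64) - 3951)*((2489/2176 + 25/(-2439)) - 140) = (√72 - 3951)*((2489*(1/2176) + 25*(-1/2439)) - 140) = (6*√2 - 3951)*((2489/2176 - 25/2439) - 140) = (-3951 + 6*√2)*(6016271/5307264 - 140) = (-3951 + 6*√2)*(-737000689/5307264) = 323543302471/589696 - 737000689*√2/884544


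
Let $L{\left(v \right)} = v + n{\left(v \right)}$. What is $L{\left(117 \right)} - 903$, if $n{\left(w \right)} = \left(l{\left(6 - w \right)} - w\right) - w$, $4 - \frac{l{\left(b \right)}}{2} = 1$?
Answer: $-1014$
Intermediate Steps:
$l{\left(b \right)} = 6$ ($l{\left(b \right)} = 8 - 2 = 6$)
$n{\left(w \right)} = 6 - 2 w$ ($n{\left(w \right)} = \left(6 - w\right) - w = 6 - 2 w$)
$L{\left(v \right)} = 6 - v$ ($L{\left(v \right)} = v - \left(-6 + 2 v\right) = 6 - v$)
$L{\left(117 \right)} - 903 = \left(6 - 117\right) - 903 = -111 - 903 = -1014$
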